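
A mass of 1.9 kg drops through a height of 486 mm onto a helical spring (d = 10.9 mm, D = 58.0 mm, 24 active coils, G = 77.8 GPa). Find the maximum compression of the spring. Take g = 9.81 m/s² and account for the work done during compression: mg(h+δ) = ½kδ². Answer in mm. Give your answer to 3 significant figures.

25.5 mm

k = Gd⁴/(8D³N_a) = (77.8×10³)(10.9⁴)/(8·58.0³·24) = 29.316 N/mm
W = mg = 1.9 × 9.81 = 18.639 N
½kδ² − Wδ − Wh = 0 → δ = (W + √(W² + 2kWh))/k
δ = (18.639 + √(347.41 + 531116))/29.316 = (18.639 + 729.02)/29.316 = 25.504 mm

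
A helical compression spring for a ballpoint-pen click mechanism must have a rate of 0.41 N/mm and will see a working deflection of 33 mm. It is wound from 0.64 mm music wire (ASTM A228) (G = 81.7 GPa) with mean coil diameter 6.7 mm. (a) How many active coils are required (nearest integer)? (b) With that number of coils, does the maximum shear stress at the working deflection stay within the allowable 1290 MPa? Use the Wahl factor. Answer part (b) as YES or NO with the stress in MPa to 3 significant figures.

N_a = Gd⁴/(8D³k) = (81.7×10³)(0.64⁴)/(8·6.7³·0.41) = 13.89 → N_a = 14
Actual rate k = Gd⁴/(8D³·14) = 0.40691 N/mm
Working load F = kδ = 0.40691·33 = 13.428 N
C = 6.7/0.64 = 10.4688; K_W = (4C−1)/(4C−4)+0.615/C = 1.1380
τ_max = K_W·8FD/(πd³) = 1.1380·873.95 = 994.52 MPa
τ_max ≤ 1290 MPa → acceptable

(a) 14 coils; (b) YES, τ_max = 995 MPa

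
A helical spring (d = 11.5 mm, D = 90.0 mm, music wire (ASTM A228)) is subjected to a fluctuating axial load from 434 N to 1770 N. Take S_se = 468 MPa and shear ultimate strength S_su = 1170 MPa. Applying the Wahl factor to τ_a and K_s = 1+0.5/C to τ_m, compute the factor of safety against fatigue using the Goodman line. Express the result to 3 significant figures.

C = D/d = 90.0/11.5 = 7.8261; K_W = (4C−1)/(4C−4)+0.615/C = 1.1885; K_s = 1+0.5/C = 1.0639
F_a = (F_max−F_min)/2 = 668 N; F_m = (F_max+F_min)/2 = 1102 N
τ_a = K_W·8F_aD/(πd³) = 1.1885 × 100.66 = 119.63 MPa
τ_m = K_s·8F_mD/(πd³) = 1.0639 × 166.06 = 176.67 MPa
Goodman: 1/n_f = τ_a/S_se + τ_m/S_su = 119.63/468 + 176.67/1170 = 0.25562 + 0.15100 = 0.40663
n_f = 1/0.40663 = 2.459

2.46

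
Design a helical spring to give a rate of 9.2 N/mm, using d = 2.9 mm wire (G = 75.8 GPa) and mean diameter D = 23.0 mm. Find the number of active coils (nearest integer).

6

N_a = Gd⁴/(8D³k) = (75.8×10³ × 2.9⁴)/(8 × 23.0³ × 9.2)
    = 5.36119e+06 / 895491 = 5.987 → 6 coils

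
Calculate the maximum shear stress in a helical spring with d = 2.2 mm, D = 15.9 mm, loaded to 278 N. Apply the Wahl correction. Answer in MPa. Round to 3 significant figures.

1270 MPa

Spring index C = D/d = 15.9/2.2 = 7.2273
K_W = (4C−1)/(4C−4) + 0.615/C = 27.909/24.909 + 0.0851 = 1.2055
τ₀ = 8FD/(πd³) = 8·278·15.9/(π·2.2³) = 35361.6/33.452 = 1057.1 MPa
τ_max = K·τ₀ = 1.2055 × 1057.1 = 1274.4 MPa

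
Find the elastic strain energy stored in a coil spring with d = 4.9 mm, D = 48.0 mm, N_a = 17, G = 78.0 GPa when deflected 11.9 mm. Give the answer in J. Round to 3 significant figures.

0.212 J

k = Gd⁴/(8D³N_a) = (78.0×10³)(4.9⁴)/(8·48.0³·17) = 2.9896 N/mm
U = ½kδ² = 0.5 × 2.9896 × 11.9² = 211.68 N·mm = 0.21168 J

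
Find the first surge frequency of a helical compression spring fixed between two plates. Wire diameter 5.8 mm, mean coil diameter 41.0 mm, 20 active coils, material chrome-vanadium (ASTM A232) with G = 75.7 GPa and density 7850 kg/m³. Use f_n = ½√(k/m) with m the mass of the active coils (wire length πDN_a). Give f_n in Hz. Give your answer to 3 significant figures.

60.3 Hz

k = Gd⁴/(8D³N_a) = (75.7×10³)(5.8⁴)/(8·41.0³·20) = 7.7685 N/mm = 7768.5 N/m
Wire length L = πDN_a = π·41.0·20 = 2576.1 mm
m = ρ·(πd²/4)·L = 7850 × 26.421×10⁻⁶ m² × 2.5761 m = 0.53429 kg
f_n = ½√(k/m) = 0.5·√(7768.5/0.53429) = 0.5·√(14540) = 60.29 Hz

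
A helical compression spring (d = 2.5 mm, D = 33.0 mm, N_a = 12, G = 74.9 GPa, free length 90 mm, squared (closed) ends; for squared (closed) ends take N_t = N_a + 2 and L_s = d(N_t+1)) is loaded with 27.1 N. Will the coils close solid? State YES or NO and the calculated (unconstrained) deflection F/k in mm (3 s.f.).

NO, δ = 32.0 mm

k = Gd⁴/(8D³N_a) = (74.9×10³)(2.5⁴)/(8·33.0³·12) = 0.84806 N/mm
N_t = 14; L_s = 2.5·15 = 37.5 mm; δ_solid = L₀ − L_s = 90 − 37.5 = 52.5 mm
δ = F/k = 27.1/0.84806 = 31.955 mm
δ < δ_solid → spring does not go solid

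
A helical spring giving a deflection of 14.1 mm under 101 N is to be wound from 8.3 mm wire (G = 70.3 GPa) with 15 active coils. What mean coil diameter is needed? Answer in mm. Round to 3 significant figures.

Required rate k = F/δ = 101/14.1 = 7.1631 N/mm
D = (Gd⁴/(8N_a·k))^(1/3) = (70.3×10³·8.3⁴/(8·15·7.1631))^(1/3)
  = (388136)^(1/3) = 72.9449 mm

72.9 mm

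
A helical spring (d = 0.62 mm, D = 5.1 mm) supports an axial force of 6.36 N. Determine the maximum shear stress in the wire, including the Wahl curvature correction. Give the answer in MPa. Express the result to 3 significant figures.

408 MPa

Spring index C = D/d = 5.1/0.62 = 8.2258
K_W = (4C−1)/(4C−4) + 0.615/C = 31.903/28.903 + 0.0748 = 1.1786
τ₀ = 8FD/(πd³) = 8·6.36·5.1/(π·0.62³) = 259.488/0.74873 = 346.57 MPa
τ_max = K·τ₀ = 1.1786 × 346.57 = 408.45 MPa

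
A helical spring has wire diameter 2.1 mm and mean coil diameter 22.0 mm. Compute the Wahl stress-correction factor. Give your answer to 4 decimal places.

1.1379

C = D/d = 22.0/2.1 = 10.4762
K_W = (4C−1)/(4C−4) + 0.615/C = 40.905/37.905 + 0.0587 = 1.1379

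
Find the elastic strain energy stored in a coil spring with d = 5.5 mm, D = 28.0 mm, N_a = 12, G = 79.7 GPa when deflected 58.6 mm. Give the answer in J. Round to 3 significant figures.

k = Gd⁴/(8D³N_a) = (79.7×10³)(5.5⁴)/(8·28.0³·12) = 34.607 N/mm
U = ½kδ² = 0.5 × 34.607 × 58.6² = 59419 N·mm = 59.419 J

59.4 J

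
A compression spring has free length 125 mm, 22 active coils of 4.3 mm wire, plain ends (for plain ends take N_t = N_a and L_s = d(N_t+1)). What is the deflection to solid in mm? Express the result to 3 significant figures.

26.1 mm

N_t = 22; L_s = 4.3·23 = 98.9 mm
δ_solid = L₀ − L_s = 125 − 98.9 = 26.1 mm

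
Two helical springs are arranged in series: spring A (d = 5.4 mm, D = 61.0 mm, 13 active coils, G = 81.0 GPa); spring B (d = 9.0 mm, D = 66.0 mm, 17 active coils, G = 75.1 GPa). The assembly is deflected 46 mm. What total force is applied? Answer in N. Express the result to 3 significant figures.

109 N

k_A = Gd⁴/(8D³N_a) = (81.0×10³)(5.4⁴)/(8·61.0³·13) = 2.9177 N/mm
k_B = Gd⁴/(8D³N_a) = (75.1×10³)(9.0⁴)/(8·66.0³·17) = 12.602 N/mm
Series: 1/k_eq = 1/2.9177 + 1/12.602 = 0.42209; k_eq = 2.3692 N/mm
F = k_eq·δ = 2.3692·46 = 108.98 N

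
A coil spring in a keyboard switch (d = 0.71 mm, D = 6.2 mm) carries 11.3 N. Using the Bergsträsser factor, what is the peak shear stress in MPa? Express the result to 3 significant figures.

Spring index C = D/d = 6.2/0.71 = 8.7324
K_B = (4C+2)/(4C−3) = 36.930/31.930 = 1.1566
τ₀ = 8FD/(πd³) = 8·11.3·6.2/(π·0.71³) = 560.48/1.1244 = 498.47 MPa
τ_max = K·τ₀ = 1.1566 × 498.47 = 576.52 MPa

577 MPa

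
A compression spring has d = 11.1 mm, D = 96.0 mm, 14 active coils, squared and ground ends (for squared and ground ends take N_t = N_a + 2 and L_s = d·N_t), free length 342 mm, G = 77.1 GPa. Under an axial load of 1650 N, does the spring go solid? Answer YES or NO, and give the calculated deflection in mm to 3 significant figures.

NO, δ = 140 mm

k = Gd⁴/(8D³N_a) = (77.1×10³)(11.1⁴)/(8·96.0³·14) = 11.812 N/mm
N_t = 16; L_s = 11.1·16 = 177.6 mm; δ_solid = L₀ − L_s = 342 − 177.6 = 164.4 mm
δ = F/k = 1650/11.812 = 139.69 mm
δ < δ_solid → spring does not go solid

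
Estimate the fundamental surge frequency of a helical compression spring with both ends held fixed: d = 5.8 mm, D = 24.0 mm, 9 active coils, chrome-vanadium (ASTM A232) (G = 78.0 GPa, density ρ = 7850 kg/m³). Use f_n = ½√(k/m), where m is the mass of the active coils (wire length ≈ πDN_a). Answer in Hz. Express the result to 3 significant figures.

397 Hz

k = Gd⁴/(8D³N_a) = (78.0×10³)(5.8⁴)/(8·24.0³·9) = 88.683 N/mm = 88683 N/m
Wire length L = πDN_a = π·24.0·9 = 678.58 mm
m = ρ·(πd²/4)·L = 7850 × 26.421×10⁻⁶ m² × 0.67858 m = 0.14074 kg
f_n = ½√(k/m) = 0.5·√(88683/0.14074) = 0.5·√(6.3012e+05) = 396.9 Hz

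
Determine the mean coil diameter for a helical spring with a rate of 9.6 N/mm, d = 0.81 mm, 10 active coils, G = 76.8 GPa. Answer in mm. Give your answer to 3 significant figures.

D = (Gd⁴/(8N_a·k))^(1/3) = (76.8×10³·0.81⁴/(8·10·9.6))^(1/3)
  = (43.0467)^(1/3) = 3.5047 mm

3.50 mm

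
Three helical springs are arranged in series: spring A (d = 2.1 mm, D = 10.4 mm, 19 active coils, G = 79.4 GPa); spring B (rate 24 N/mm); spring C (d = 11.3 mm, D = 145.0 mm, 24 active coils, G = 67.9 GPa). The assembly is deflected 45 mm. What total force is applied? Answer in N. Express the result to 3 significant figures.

66.1 N

k_A = Gd⁴/(8D³N_a) = (79.4×10³)(2.1⁴)/(8·10.4³·19) = 9.0314 N/mm
k_C = Gd⁴/(8D³N_a) = (67.9×10³)(11.3⁴)/(8·145.0³·24) = 1.8914 N/mm
Series: 1/k_eq = 1/9.0314 + 1/24 + 1/1.8914 = 0.68111; k_eq = 1.4682 N/mm
F = k_eq·δ = 1.4682·45 = 66.069 N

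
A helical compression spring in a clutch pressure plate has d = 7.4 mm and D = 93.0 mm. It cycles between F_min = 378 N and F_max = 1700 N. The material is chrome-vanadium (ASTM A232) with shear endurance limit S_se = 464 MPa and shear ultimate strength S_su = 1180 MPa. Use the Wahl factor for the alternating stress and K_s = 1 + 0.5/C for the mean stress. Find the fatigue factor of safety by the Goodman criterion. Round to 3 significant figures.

C = D/d = 93.0/7.4 = 12.5676; K_W = (4C−1)/(4C−4)+0.615/C = 1.1138; K_s = 1+0.5/C = 1.0398
F_a = (F_max−F_min)/2 = 661 N; F_m = (F_max+F_min)/2 = 1039 N
τ_a = K_W·8F_aD/(πd³) = 1.1138 × 386.3 = 430.25 MPa
τ_m = K_s·8F_mD/(πd³) = 1.0398 × 607.22 = 631.37 MPa
Goodman: 1/n_f = τ_a/S_se + τ_m/S_su = 430.25/464 + 631.37/1180 = 0.92727 + 0.53506 = 1.4623
n_f = 1/1.4623 = 0.6838

0.684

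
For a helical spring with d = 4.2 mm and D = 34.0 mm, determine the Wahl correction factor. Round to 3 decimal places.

C = D/d = 34.0/4.2 = 8.0952
K_W = (4C−1)/(4C−4) + 0.615/C = 31.381/28.381 + 0.0760 = 1.1817

1.182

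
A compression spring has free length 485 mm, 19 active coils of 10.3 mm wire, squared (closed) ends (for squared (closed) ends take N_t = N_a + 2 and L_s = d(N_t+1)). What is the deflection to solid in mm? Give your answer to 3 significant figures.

258 mm

N_t = 21; L_s = 10.3·22 = 226.6 mm
δ_solid = L₀ − L_s = 485 − 226.6 = 258.4 mm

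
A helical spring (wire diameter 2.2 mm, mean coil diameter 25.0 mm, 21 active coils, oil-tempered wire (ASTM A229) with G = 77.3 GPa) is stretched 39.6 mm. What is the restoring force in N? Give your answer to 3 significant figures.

27.3 N

k = Gd⁴/(8D³N_a) = (77.3×10³)(2.2⁴)/(8·25.0³·21) = 0.68983 N/mm
F = k·δ = 0.68983 × 39.6 = 27.317 N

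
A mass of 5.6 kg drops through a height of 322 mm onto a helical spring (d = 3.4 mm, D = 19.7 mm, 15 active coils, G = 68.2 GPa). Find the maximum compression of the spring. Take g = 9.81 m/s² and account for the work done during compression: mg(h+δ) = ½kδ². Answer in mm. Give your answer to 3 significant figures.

k = Gd⁴/(8D³N_a) = (68.2×10³)(3.4⁴)/(8·19.7³·15) = 9.9339 N/mm
W = mg = 5.6 × 9.81 = 54.936 N
½kδ² − Wδ − Wh = 0 → δ = (W + √(W² + 2kWh))/k
δ = (54.936 + √(3018 + 351450))/9.9339 = (54.936 + 595.37)/9.9339 = 65.463 mm

65.5 mm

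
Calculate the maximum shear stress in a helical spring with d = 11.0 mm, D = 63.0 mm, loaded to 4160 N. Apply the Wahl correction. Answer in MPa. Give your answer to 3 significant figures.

635 MPa

Spring index C = D/d = 63.0/11.0 = 5.7273
K_W = (4C−1)/(4C−4) + 0.615/C = 21.909/18.909 + 0.1074 = 1.2660
τ₀ = 8FD/(πd³) = 8·4160·63.0/(π·11.0³) = 2.09664e+06/4181.5 = 501.41 MPa
τ_max = K·τ₀ = 1.2660 × 501.41 = 634.81 MPa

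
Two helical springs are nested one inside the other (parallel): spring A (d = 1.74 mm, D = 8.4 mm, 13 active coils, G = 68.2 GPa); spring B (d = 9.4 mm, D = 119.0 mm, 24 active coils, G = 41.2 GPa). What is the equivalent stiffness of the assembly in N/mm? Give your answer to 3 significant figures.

k_A = Gd⁴/(8D³N_a) = (68.2×10³)(1.74⁴)/(8·8.4³·13) = 10.142 N/mm
k_B = Gd⁴/(8D³N_a) = (41.2×10³)(9.4⁴)/(8·119.0³·24) = 0.99418 N/mm
Parallel: k_eq = 10.142 + 0.99418 = 11.136 N/mm

11.1 N/mm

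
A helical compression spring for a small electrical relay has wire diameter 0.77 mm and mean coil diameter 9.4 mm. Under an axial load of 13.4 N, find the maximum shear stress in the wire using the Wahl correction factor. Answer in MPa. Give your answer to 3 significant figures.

Spring index C = D/d = 9.4/0.77 = 12.2078
K_W = (4C−1)/(4C−4) + 0.615/C = 47.831/44.831 + 0.0504 = 1.1173
τ₀ = 8FD/(πd³) = 8·13.4·9.4/(π·0.77³) = 1007.68/1.4342 = 702.59 MPa
τ_max = K·τ₀ = 1.1173 × 702.59 = 785 MPa

785 MPa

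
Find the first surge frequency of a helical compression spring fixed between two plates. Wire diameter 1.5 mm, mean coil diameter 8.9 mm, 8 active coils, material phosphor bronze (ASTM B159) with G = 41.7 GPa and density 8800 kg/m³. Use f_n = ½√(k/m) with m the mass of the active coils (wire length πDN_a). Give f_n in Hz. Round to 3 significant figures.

k = Gd⁴/(8D³N_a) = (41.7×10³)(1.5⁴)/(8·8.9³·8) = 4.679 N/mm = 4679 N/m
Wire length L = πDN_a = π·8.9·8 = 223.68 mm
m = ρ·(πd²/4)·L = 8800 × 1.7671×10⁻⁶ m² × 0.22368 m = 0.0034784 kg
f_n = ½√(k/m) = 0.5·√(4679/0.0034784) = 0.5·√(1.3451e+06) = 579.9 Hz

580 Hz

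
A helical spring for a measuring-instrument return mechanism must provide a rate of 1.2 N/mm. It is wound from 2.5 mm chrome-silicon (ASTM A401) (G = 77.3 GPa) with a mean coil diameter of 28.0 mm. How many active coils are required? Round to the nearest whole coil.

N_a = Gd⁴/(8D³k) = (77.3×10³ × 2.5⁴)/(8 × 28.0³ × 1.2)
    = 3.01953e+06 / 210739 = 14.33 → 14 coils

14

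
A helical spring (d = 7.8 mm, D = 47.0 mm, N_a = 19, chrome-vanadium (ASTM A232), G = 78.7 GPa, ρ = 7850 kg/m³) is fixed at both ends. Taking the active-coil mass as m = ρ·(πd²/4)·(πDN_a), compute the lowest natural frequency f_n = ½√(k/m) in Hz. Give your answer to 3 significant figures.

66.2 Hz

k = Gd⁴/(8D³N_a) = (78.7×10³)(7.8⁴)/(8·47.0³·19) = 18.459 N/mm = 18459 N/m
Wire length L = πDN_a = π·47.0·19 = 2805.4 mm
m = ρ·(πd²/4)·L = 7850 × 47.784×10⁻⁶ m² × 2.8054 m = 1.0523 kg
f_n = ½√(k/m) = 0.5·√(18459/1.0523) = 0.5·√(17541) = 66.222 Hz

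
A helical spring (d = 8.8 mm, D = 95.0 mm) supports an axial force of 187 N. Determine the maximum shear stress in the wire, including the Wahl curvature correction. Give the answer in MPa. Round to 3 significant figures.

Spring index C = D/d = 95.0/8.8 = 10.7955
K_W = (4C−1)/(4C−4) + 0.615/C = 42.182/39.182 + 0.0570 = 1.1335
τ₀ = 8FD/(πd³) = 8·187·95.0/(π·8.8³) = 142120/2140.9 = 66.383 MPa
τ_max = K·τ₀ = 1.1335 × 66.383 = 75.247 MPa

75.2 MPa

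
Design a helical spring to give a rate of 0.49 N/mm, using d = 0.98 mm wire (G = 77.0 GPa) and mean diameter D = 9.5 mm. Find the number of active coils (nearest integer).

21

N_a = Gd⁴/(8D³k) = (77.0×10³ × 0.98⁴)/(8 × 9.5³ × 0.49)
    = 71022.3 / 3360.91 = 21.13 → 21 coils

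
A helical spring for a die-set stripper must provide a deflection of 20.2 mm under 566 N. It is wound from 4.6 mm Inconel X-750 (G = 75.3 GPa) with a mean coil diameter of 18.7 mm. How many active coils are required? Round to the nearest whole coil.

23

Required rate k = F/δ = 566/20.2 = 28.02 N/mm
N_a = Gd⁴/(8D³k) = (75.3×10³ × 4.6⁴)/(8 × 18.7³ × 28.02)
    = 3.37152e+07 / 1.46582e+06 = 23 → 23 coils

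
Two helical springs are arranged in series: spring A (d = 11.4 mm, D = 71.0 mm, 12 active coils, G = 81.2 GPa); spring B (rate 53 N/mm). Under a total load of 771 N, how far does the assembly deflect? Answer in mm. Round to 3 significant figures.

33.9 mm

k_A = Gd⁴/(8D³N_a) = (81.2×10³)(11.4⁴)/(8·71.0³·12) = 39.914 N/mm
Series: 1/k_eq = 1/39.914 + 1/53 = 0.043922; k_eq = 22.768 N/mm
δ = F/k_eq = 771/22.768 = 33.864 mm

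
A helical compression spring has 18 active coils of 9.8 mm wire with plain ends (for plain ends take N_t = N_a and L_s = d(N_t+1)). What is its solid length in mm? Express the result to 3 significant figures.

plain ends: N_t = N_a = 18
L_s = d·(N_t+1) = 9.8 × 19 = 186.2 mm

186 mm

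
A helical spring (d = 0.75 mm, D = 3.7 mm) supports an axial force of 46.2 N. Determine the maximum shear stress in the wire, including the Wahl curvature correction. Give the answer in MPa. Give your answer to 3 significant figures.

Spring index C = D/d = 3.7/0.75 = 4.9333
K_W = (4C−1)/(4C−4) + 0.615/C = 18.733/15.733 + 0.1247 = 1.3153
τ₀ = 8FD/(πd³) = 8·46.2·3.7/(π·0.75³) = 1367.52/1.3254 = 1031.8 MPa
τ_max = K·τ₀ = 1.3153 × 1031.8 = 1357.2 MPa

1360 MPa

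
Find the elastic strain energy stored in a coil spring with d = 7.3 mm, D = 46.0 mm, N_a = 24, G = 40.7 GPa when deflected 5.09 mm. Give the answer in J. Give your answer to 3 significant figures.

0.0801 J

k = Gd⁴/(8D³N_a) = (40.7×10³)(7.3⁴)/(8·46.0³·24) = 6.1846 N/mm
U = ½kδ² = 0.5 × 6.1846 × 5.09² = 80.116 N·mm = 0.080116 J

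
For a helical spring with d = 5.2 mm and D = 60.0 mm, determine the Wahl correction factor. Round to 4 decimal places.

1.1245

C = D/d = 60.0/5.2 = 11.5385
K_W = (4C−1)/(4C−4) + 0.615/C = 45.154/42.154 + 0.0533 = 1.1245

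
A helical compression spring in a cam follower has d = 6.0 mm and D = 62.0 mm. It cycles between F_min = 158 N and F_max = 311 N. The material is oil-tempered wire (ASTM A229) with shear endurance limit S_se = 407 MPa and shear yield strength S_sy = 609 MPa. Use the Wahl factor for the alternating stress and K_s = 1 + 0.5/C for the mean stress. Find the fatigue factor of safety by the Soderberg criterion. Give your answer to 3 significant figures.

2.21

C = D/d = 62.0/6.0 = 10.3333; K_W = (4C−1)/(4C−4)+0.615/C = 1.1399; K_s = 1+0.5/C = 1.0484
F_a = (F_max−F_min)/2 = 76.5 N; F_m = (F_max+F_min)/2 = 234.5 N
τ_a = K_W·8F_aD/(πd³) = 1.1399 × 55.916 = 63.738 MPa
τ_m = K_s·8F_mD/(πd³) = 1.0484 × 171.4 = 179.7 MPa
Soderberg: 1/n_f = τ_a/S_se + τ_m/S_sy = 63.738/407 + 179.7/609 = 0.15660 + 0.29507 = 0.45167
n_f = 1/0.45167 = 2.214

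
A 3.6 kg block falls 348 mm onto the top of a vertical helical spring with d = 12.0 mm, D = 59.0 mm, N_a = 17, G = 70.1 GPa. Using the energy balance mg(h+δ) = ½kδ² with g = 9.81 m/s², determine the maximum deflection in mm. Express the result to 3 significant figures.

k = Gd⁴/(8D³N_a) = (70.1×10³)(12.0⁴)/(8·59.0³·17) = 52.041 N/mm
W = mg = 3.6 × 9.81 = 35.316 N
½kδ² − Wδ − Wh = 0 → δ = (W + √(W² + 2kWh))/k
δ = (35.316 + √(1247.2 + 1.27917e+06))/52.041 = (35.316 + 1131.6)/52.041 = 22.422 mm

22.4 mm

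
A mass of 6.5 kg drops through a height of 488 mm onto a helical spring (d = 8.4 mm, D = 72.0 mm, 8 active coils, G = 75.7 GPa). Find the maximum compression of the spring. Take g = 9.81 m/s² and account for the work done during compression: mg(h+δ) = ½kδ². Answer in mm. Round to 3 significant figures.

k = Gd⁴/(8D³N_a) = (75.7×10³)(8.4⁴)/(8·72.0³·8) = 15.777 N/mm
W = mg = 6.5 × 9.81 = 63.765 N
½kδ² − Wδ − Wh = 0 → δ = (W + √(W² + 2kWh))/k
δ = (63.765 + √(4066 + 981901))/15.777 = (63.765 + 992.96)/15.777 = 66.977 mm

67.0 mm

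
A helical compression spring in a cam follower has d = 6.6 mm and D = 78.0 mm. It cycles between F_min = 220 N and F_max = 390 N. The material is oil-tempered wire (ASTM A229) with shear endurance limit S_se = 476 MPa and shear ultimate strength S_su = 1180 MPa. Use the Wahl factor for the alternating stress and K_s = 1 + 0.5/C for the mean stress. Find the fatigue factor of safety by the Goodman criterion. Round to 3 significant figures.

3.08

C = D/d = 78.0/6.6 = 11.8182; K_W = (4C−1)/(4C−4)+0.615/C = 1.1214; K_s = 1+0.5/C = 1.0423
F_a = (F_max−F_min)/2 = 85 N; F_m = (F_max+F_min)/2 = 305 N
τ_a = K_W·8F_aD/(πd³) = 1.1214 × 58.725 = 65.852 MPa
τ_m = K_s·8F_mD/(πd³) = 1.0423 × 210.72 = 219.63 MPa
Goodman: 1/n_f = τ_a/S_se + τ_m/S_su = 65.852/476 + 219.63/1180 = 0.13834 + 0.18613 = 0.32447
n_f = 1/0.32447 = 3.082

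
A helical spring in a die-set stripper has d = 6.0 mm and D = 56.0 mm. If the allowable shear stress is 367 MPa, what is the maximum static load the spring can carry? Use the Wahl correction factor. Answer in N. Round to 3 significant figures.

C = D/d = 56.0/6.0 = 9.3333
K_W = (4C−1)/(4C−4) + 0.615/C = 36.333/33.333 + 0.0659 = 1.1559
τ_max = K·8FD/(πd³) → F_max = τ_allow·πd³/(8DK)
F_max = 367·π·6.0³/(8·56.0·1.1559) = 2.4904e+05/517.84 = 480.92 N

481 N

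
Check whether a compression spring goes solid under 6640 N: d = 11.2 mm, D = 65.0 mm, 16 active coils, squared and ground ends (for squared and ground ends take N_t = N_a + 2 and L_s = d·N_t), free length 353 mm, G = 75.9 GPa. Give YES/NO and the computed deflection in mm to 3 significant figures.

k = Gd⁴/(8D³N_a) = (75.9×10³)(11.2⁴)/(8·65.0³·16) = 33.975 N/mm
N_t = 18; L_s = 11.2·18 = 201.6 mm; δ_solid = L₀ − L_s = 353 − 201.6 = 151.4 mm
δ = F/k = 6640/33.975 = 195.44 mm
δ ≥ δ_solid → spring goes solid

YES, δ = 195 mm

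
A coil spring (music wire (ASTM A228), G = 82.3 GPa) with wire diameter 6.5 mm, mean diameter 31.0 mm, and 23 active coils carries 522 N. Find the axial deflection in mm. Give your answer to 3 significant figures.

k = Gd⁴/(8D³N_a) = (82.3×10³)(6.5⁴)/(8·31.0³·23) = 26.801 N/mm
δ = F/k = 522 / 26.801 = 19.477 mm

19.5 mm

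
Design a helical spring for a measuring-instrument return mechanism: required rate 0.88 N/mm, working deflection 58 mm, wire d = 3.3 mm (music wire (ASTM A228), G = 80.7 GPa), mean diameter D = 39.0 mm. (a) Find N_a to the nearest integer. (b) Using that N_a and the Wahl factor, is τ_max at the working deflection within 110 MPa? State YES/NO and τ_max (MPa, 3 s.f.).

(a) 23 coils; (b) NO, τ_max = 158 MPa

N_a = Gd⁴/(8D³k) = (80.7×10³)(3.3⁴)/(8·39.0³·0.88) = 22.92 → N_a = 23
Actual rate k = Gd⁴/(8D³·23) = 0.87683 N/mm
Working load F = kδ = 0.87683·58 = 50.856 N
C = 39.0/3.3 = 11.8182; K_W = (4C−1)/(4C−4)+0.615/C = 1.1214
τ_max = K_W·8FD/(πd³) = 1.1214·140.54 = 157.6 MPa
τ_max > 110 MPa → exceeds allowable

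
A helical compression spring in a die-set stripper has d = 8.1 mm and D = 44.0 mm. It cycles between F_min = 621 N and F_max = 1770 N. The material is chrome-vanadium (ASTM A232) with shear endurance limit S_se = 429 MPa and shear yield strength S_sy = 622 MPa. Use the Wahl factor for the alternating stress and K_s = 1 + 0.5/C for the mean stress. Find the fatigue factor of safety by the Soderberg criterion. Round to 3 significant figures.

C = D/d = 44.0/8.1 = 5.4321; K_W = (4C−1)/(4C−4)+0.615/C = 1.2824; K_s = 1+0.5/C = 1.0920
F_a = (F_max−F_min)/2 = 574.5 N; F_m = (F_max+F_min)/2 = 1195.5 N
τ_a = K_W·8F_aD/(πd³) = 1.2824 × 121.12 = 155.33 MPa
τ_m = K_s·8F_mD/(πd³) = 1.0920 × 252.05 = 275.25 MPa
Soderberg: 1/n_f = τ_a/S_se + τ_m/S_sy = 155.33/429 + 275.25/622 = 0.36208 + 0.44252 = 0.80461
n_f = 1/0.80461 = 1.243

1.24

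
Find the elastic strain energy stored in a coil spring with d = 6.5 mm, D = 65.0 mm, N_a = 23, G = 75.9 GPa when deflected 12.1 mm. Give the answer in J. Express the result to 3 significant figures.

0.196 J

k = Gd⁴/(8D³N_a) = (75.9×10³)(6.5⁴)/(8·65.0³·23) = 2.6812 N/mm
U = ½kδ² = 0.5 × 2.6812 × 12.1² = 196.28 N·mm = 0.19628 J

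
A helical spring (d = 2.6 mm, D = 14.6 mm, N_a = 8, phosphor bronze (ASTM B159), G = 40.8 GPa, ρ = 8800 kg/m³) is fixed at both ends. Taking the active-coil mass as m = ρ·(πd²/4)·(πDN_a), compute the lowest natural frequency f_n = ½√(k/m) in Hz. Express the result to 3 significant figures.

369 Hz

k = Gd⁴/(8D³N_a) = (40.8×10³)(2.6⁴)/(8·14.6³·8) = 9.3608 N/mm = 9360.8 N/m
Wire length L = πDN_a = π·14.6·8 = 366.94 mm
m = ρ·(πd²/4)·L = 8800 × 5.3093×10⁻⁶ m² × 0.36694 m = 0.017144 kg
f_n = ½√(k/m) = 0.5·√(9360.8/0.017144) = 0.5·√(5.4601e+05) = 369.46 Hz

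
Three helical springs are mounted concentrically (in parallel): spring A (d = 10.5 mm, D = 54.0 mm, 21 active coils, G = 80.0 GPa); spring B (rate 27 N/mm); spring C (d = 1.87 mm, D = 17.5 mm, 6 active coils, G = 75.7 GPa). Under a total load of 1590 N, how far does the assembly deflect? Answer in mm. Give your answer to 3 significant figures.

23.6 mm

k_A = Gd⁴/(8D³N_a) = (80.0×10³)(10.5⁴)/(8·54.0³·21) = 36.758 N/mm
k_C = Gd⁴/(8D³N_a) = (75.7×10³)(1.87⁴)/(8·17.5³·6) = 3.5984 N/mm
Parallel: k_eq = 36.758 + 27 + 3.5984 = 67.357 N/mm
δ = F/k_eq = 1590/67.357 = 23.606 mm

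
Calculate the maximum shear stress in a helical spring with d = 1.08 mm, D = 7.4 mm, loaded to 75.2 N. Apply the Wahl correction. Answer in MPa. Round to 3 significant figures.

Spring index C = D/d = 7.4/1.08 = 6.8519
K_W = (4C−1)/(4C−4) + 0.615/C = 26.407/23.407 + 0.0898 = 1.2179
τ₀ = 8FD/(πd³) = 8·75.2·7.4/(π·1.08³) = 4451.84/3.9575 = 1124.9 MPa
τ_max = K·τ₀ = 1.2179 × 1124.9 = 1370.1 MPa

1370 MPa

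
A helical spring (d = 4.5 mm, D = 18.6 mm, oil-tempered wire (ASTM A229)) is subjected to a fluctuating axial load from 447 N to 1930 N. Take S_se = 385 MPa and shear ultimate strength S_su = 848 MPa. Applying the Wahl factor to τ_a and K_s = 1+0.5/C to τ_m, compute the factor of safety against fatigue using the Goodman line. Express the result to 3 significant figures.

0.453

C = D/d = 18.6/4.5 = 4.1333; K_W = (4C−1)/(4C−4)+0.615/C = 1.3882; K_s = 1+0.5/C = 1.1210
F_a = (F_max−F_min)/2 = 741.5 N; F_m = (F_max+F_min)/2 = 1188.5 N
τ_a = K_W·8F_aD/(πd³) = 1.3882 × 385.41 = 535.01 MPa
τ_m = K_s·8F_mD/(πd³) = 1.1210 × 617.75 = 692.48 MPa
Goodman: 1/n_f = τ_a/S_se + τ_m/S_su = 535.01/385 + 692.48/848 = 1.38964 + 0.81660 = 2.2062
n_f = 1/2.2062 = 0.4533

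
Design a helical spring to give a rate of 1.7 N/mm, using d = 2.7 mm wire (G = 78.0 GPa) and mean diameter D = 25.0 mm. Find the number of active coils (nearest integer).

20

N_a = Gd⁴/(8D³k) = (78.0×10³ × 2.7⁴)/(8 × 25.0³ × 1.7)
    = 4.14524e+06 / 212500 = 19.51 → 20 coils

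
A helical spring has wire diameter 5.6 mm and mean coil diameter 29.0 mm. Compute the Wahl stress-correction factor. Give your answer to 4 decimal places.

1.2982

C = D/d = 29.0/5.6 = 5.1786
K_W = (4C−1)/(4C−4) + 0.615/C = 19.714/16.714 + 0.1188 = 1.2982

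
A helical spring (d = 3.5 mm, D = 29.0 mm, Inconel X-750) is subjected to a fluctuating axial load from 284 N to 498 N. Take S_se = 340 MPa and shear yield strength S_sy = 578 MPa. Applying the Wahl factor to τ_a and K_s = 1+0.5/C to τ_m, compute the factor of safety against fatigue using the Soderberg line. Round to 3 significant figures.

0.534

C = D/d = 29.0/3.5 = 8.2857; K_W = (4C−1)/(4C−4)+0.615/C = 1.1772; K_s = 1+0.5/C = 1.0603
F_a = (F_max−F_min)/2 = 107 N; F_m = (F_max+F_min)/2 = 391 N
τ_a = K_W·8F_aD/(πd³) = 1.1772 × 184.3 = 216.95 MPa
τ_m = K_s·8F_mD/(πd³) = 1.0603 × 673.46 = 714.1 MPa
Soderberg: 1/n_f = τ_a/S_se + τ_m/S_sy = 216.95/340 + 714.1/578 = 0.63808 + 1.23546 = 1.8735
n_f = 1/1.8735 = 0.5337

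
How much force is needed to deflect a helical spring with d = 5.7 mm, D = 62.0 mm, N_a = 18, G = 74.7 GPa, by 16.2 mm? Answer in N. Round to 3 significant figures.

k = Gd⁴/(8D³N_a) = (74.7×10³)(5.7⁴)/(8·62.0³·18) = 2.2976 N/mm
F = k·δ = 2.2976 × 16.2 = 37.222 N

37.2 N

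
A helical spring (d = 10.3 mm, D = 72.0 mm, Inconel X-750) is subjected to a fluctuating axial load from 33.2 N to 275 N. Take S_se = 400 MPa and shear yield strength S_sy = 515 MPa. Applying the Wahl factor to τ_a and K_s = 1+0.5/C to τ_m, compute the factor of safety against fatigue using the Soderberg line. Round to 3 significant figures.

8.67

C = D/d = 72.0/10.3 = 6.9903; K_W = (4C−1)/(4C−4)+0.615/C = 1.2132; K_s = 1+0.5/C = 1.0715
F_a = (F_max−F_min)/2 = 120.9 N; F_m = (F_max+F_min)/2 = 154.1 N
τ_a = K_W·8F_aD/(πd³) = 1.2132 × 20.286 = 24.61 MPa
τ_m = K_s·8F_mD/(πd³) = 1.0715 × 25.856 = 27.706 MPa
Soderberg: 1/n_f = τ_a/S_se + τ_m/S_sy = 24.61/400 + 27.706/515 = 0.06153 + 0.05380 = 0.11532
n_f = 1/0.11532 = 8.671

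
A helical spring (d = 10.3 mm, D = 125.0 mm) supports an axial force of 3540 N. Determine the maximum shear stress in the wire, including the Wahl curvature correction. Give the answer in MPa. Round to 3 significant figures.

Spring index C = D/d = 125.0/10.3 = 12.1359
K_W = (4C−1)/(4C−4) + 0.615/C = 47.544/44.544 + 0.0507 = 1.1180
τ₀ = 8FD/(πd³) = 8·3540·125.0/(π·10.3³) = 3.54e+06/3432.9 = 1031.2 MPa
τ_max = K·τ₀ = 1.1180 × 1031.2 = 1152.9 MPa

1150 MPa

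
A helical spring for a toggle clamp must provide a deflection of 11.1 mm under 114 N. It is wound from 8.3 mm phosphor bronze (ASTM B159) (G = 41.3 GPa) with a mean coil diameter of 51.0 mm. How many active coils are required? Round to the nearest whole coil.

18

Required rate k = F/δ = 114/11.1 = 10.27 N/mm
N_a = Gd⁴/(8D³k) = (41.3×10³ × 8.3⁴)/(8 × 51.0³ × 10.27)
    = 1.96003e+08 / 1.08989e+07 = 17.98 → 18 coils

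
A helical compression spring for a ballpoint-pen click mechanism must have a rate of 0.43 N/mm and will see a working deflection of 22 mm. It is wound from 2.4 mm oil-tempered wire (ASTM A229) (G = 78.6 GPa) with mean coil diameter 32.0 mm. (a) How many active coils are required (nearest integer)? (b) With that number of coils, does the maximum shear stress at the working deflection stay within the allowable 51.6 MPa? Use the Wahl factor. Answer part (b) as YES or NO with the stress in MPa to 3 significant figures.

(a) 23 coils; (b) NO, τ_max = 62.1 MPa

N_a = Gd⁴/(8D³k) = (78.6×10³)(2.4⁴)/(8·32.0³·0.43) = 23.13 → N_a = 23
Actual rate k = Gd⁴/(8D³·23) = 0.43251 N/mm
Working load F = kδ = 0.43251·22 = 9.5153 N
C = 32.0/2.4 = 13.3333; K_W = (4C−1)/(4C−4)+0.615/C = 1.1069
τ_max = K_W·8FD/(πd³) = 1.1069·56.089 = 62.087 MPa
τ_max > 51.6 MPa → exceeds allowable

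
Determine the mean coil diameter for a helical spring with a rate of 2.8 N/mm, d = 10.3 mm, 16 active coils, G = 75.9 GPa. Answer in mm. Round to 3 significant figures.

134 mm

D = (Gd⁴/(8N_a·k))^(1/3) = (75.9×10³·10.3⁴/(8·16·2.8))^(1/3)
  = (2.38354e+06)^(1/3) = 133.5798 mm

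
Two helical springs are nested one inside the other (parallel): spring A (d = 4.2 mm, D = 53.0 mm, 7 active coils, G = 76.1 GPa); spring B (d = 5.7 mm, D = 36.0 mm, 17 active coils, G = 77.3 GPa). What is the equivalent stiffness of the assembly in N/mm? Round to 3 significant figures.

15.7 N/mm

k_A = Gd⁴/(8D³N_a) = (76.1×10³)(4.2⁴)/(8·53.0³·7) = 2.8403 N/mm
k_B = Gd⁴/(8D³N_a) = (77.3×10³)(5.7⁴)/(8·36.0³·17) = 12.86 N/mm
Parallel: k_eq = 2.8403 + 12.86 = 15.7 N/mm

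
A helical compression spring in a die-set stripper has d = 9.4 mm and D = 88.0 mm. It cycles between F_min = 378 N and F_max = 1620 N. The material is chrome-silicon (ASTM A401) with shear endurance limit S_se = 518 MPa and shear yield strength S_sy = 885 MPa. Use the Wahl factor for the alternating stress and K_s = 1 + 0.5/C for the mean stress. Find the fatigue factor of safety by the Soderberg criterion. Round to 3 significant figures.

C = D/d = 88.0/9.4 = 9.3617; K_W = (4C−1)/(4C−4)+0.615/C = 1.1554; K_s = 1+0.5/C = 1.0534
F_a = (F_max−F_min)/2 = 621 N; F_m = (F_max+F_min)/2 = 999 N
τ_a = K_W·8F_aD/(πd³) = 1.1554 × 167.54 = 193.58 MPa
τ_m = K_s·8F_mD/(πd³) = 1.0534 × 269.53 = 283.92 MPa
Soderberg: 1/n_f = τ_a/S_se + τ_m/S_sy = 193.58/518 + 283.92/885 = 0.37370 + 0.32082 = 0.69452
n_f = 1/0.69452 = 1.44

1.44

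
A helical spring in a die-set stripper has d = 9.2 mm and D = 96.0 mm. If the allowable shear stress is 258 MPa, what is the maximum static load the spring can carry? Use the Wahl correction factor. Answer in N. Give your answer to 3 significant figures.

722 N

C = D/d = 96.0/9.2 = 10.4348
K_W = (4C−1)/(4C−4) + 0.615/C = 40.739/37.739 + 0.0589 = 1.1384
τ_max = K·8FD/(πd³) → F_max = τ_allow·πd³/(8DK)
F_max = 258·π·9.2³/(8·96.0·1.1384) = 6.3115e+05/874.31 = 721.88 N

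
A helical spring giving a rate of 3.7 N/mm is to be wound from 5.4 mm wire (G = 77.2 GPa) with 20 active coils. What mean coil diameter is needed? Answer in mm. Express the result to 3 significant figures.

48.0 mm

D = (Gd⁴/(8N_a·k))^(1/3) = (77.2×10³·5.4⁴/(8·20·3.7))^(1/3)
  = (110884)^(1/3) = 48.0423 mm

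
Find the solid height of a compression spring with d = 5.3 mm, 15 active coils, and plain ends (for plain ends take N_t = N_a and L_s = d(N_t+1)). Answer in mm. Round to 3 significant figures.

plain ends: N_t = N_a = 15
L_s = d·(N_t+1) = 5.3 × 16 = 84.8 mm

84.8 mm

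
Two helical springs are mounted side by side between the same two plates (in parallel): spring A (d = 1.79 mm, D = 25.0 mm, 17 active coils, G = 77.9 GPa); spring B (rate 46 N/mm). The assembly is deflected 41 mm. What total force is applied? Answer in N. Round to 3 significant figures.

1900 N

k_A = Gd⁴/(8D³N_a) = (77.9×10³)(1.79⁴)/(8·25.0³·17) = 0.37635 N/mm
Parallel: k_eq = 0.37635 + 46 = 46.376 N/mm
F = k_eq·δ = 46.376·41 = 1901.4 N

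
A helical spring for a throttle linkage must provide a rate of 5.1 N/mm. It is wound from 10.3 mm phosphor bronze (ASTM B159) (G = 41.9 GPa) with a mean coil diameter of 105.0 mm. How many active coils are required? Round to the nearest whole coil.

10

N_a = Gd⁴/(8D³k) = (41.9×10³ × 10.3⁴)/(8 × 105.0³ × 5.1)
    = 4.71588e+08 / 4.72311e+07 = 9.985 → 10 coils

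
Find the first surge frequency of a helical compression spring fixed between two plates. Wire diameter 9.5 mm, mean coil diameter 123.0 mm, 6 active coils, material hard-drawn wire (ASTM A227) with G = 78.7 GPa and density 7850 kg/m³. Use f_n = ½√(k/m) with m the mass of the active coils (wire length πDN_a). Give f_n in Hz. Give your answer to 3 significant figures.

37.3 Hz

k = Gd⁴/(8D³N_a) = (78.7×10³)(9.5⁴)/(8·123.0³·6) = 7.1765 N/mm = 7176.5 N/m
Wire length L = πDN_a = π·123.0·6 = 2318.5 mm
m = ρ·(πd²/4)·L = 7850 × 70.882×10⁻⁶ m² × 2.3185 m = 1.2901 kg
f_n = ½√(k/m) = 0.5·√(7176.5/1.2901) = 0.5·√(5562.9) = 37.292 Hz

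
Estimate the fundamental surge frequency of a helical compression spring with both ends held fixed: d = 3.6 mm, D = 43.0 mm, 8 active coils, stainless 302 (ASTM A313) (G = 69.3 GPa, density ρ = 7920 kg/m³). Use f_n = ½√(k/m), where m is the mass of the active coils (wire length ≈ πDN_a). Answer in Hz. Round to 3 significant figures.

k = Gd⁴/(8D³N_a) = (69.3×10³)(3.6⁴)/(8·43.0³·8) = 2.2875 N/mm = 2287.5 N/m
Wire length L = πDN_a = π·43.0·8 = 1080.7 mm
m = ρ·(πd²/4)·L = 7920 × 10.179×10⁻⁶ m² × 1.0807 m = 0.087122 kg
f_n = ½√(k/m) = 0.5·√(2287.5/0.087122) = 0.5·√(26256) = 81.019 Hz

81.0 Hz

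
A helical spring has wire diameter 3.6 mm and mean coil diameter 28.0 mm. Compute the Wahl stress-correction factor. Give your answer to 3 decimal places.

C = D/d = 28.0/3.6 = 7.7778
K_W = (4C−1)/(4C−4) + 0.615/C = 30.111/27.111 + 0.0791 = 1.1897

1.190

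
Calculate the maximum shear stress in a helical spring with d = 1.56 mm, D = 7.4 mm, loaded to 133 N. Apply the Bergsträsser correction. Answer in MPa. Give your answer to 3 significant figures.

867 MPa

Spring index C = D/d = 7.4/1.56 = 4.7436
K_B = (4C+2)/(4C−3) = 20.974/15.974 = 1.3130
τ₀ = 8FD/(πd³) = 8·133·7.4/(π·1.56³) = 7873.6/11.927 = 660.16 MPa
τ_max = K·τ₀ = 1.3130 × 660.16 = 866.79 MPa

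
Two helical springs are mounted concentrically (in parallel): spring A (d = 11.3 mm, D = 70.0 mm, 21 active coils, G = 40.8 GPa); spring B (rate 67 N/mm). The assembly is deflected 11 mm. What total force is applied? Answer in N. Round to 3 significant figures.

k_A = Gd⁴/(8D³N_a) = (40.8×10³)(11.3⁴)/(8·70.0³·21) = 11.544 N/mm
Parallel: k_eq = 11.544 + 67 = 78.544 N/mm
F = k_eq·δ = 78.544·11 = 863.99 N

864 N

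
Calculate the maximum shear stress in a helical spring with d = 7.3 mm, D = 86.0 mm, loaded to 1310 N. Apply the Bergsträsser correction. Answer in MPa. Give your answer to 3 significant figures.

Spring index C = D/d = 86.0/7.3 = 11.7808
K_B = (4C+2)/(4C−3) = 49.123/44.123 = 1.1133
τ₀ = 8FD/(πd³) = 8·1310·86.0/(π·7.3³) = 901280/1222.1 = 737.46 MPa
τ_max = K·τ₀ = 1.1133 × 737.46 = 821.03 MPa

821 MPa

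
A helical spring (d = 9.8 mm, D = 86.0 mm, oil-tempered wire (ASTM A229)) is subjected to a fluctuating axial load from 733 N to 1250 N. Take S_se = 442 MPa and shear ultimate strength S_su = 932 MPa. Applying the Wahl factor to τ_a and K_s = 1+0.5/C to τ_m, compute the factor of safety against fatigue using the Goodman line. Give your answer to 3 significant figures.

2.38

C = D/d = 86.0/9.8 = 8.7755; K_W = (4C−1)/(4C−4)+0.615/C = 1.1665; K_s = 1+0.5/C = 1.0570
F_a = (F_max−F_min)/2 = 258.5 N; F_m = (F_max+F_min)/2 = 991.5 N
τ_a = K_W·8F_aD/(πd³) = 1.1665 × 60.148 = 70.165 MPa
τ_m = K_s·8F_mD/(πd³) = 1.0570 × 230.7 = 243.85 MPa
Goodman: 1/n_f = τ_a/S_se + τ_m/S_su = 70.165/442 + 243.85/932 = 0.15874 + 0.26164 = 0.42038
n_f = 1/0.42038 = 2.379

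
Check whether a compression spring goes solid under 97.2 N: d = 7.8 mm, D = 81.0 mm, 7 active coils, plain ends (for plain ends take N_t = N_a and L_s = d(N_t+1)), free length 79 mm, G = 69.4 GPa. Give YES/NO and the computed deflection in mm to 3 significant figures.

k = Gd⁴/(8D³N_a) = (69.4×10³)(7.8⁴)/(8·81.0³·7) = 8.6317 N/mm
N_t = 7; L_s = 7.8·8 = 62.4 mm; δ_solid = L₀ − L_s = 79 − 62.4 = 16.6 mm
δ = F/k = 97.2/8.6317 = 11.261 mm
δ < δ_solid → spring does not go solid

NO, δ = 11.3 mm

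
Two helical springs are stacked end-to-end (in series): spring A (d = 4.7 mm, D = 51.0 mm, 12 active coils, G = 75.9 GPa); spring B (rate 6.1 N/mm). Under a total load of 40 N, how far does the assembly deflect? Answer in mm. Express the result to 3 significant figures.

k_A = Gd⁴/(8D³N_a) = (75.9×10³)(4.7⁴)/(8·51.0³·12) = 2.9084 N/mm
Series: 1/k_eq = 1/2.9084 + 1/6.1 = 0.50777; k_eq = 1.9694 N/mm
δ = F/k_eq = 40/1.9694 = 20.311 mm

20.3 mm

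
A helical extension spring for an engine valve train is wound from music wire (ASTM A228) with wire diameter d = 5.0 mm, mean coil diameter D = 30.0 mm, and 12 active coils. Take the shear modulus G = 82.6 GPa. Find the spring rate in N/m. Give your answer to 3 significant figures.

k = Gd⁴/(8D³N_a) = (82.6×10³ × 5.0⁴) / (8 × 30.0³ × 12)
  = 5.1625e+07 / 2.592e+06 = 19.917 N/mm = 19917 N/m

19900 N/m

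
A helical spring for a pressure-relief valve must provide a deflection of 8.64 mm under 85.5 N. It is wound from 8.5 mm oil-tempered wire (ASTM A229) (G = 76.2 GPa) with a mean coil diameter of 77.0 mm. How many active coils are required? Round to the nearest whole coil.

Required rate k = F/δ = 85.5/8.64 = 9.8958 N/mm
N_a = Gd⁴/(8D³k) = (76.2×10³ × 8.5⁴)/(8 × 77.0³ × 9.8958)
    = 3.97769e+08 / 3.61422e+07 = 11.01 → 11 coils

11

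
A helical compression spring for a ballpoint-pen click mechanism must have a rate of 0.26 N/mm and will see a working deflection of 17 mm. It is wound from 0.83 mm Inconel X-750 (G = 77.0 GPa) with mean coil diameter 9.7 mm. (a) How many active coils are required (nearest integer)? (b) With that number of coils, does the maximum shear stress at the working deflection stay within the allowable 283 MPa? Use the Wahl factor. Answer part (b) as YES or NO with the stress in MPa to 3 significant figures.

(a) 19 coils; (b) YES, τ_max = 217 MPa

N_a = Gd⁴/(8D³k) = (77.0×10³)(0.83⁴)/(8·9.7³·0.26) = 19.25 → N_a = 19
Actual rate k = Gd⁴/(8D³·19) = 0.26342 N/mm
Working load F = kδ = 0.26342·17 = 4.4781 N
C = 9.7/0.83 = 11.6867; K_W = (4C−1)/(4C−4)+0.615/C = 1.1228
τ_max = K_W·8FD/(πd³) = 1.1228·193.45 = 217.21 MPa
τ_max ≤ 283 MPa → acceptable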